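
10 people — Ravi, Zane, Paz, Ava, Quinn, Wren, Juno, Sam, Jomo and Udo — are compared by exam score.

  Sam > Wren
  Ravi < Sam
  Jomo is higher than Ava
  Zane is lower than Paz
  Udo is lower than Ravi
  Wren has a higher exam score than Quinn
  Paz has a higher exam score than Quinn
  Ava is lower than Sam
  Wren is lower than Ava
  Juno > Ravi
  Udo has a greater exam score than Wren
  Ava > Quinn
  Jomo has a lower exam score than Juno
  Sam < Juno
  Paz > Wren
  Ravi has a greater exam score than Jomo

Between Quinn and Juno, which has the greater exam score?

Link the given pairs in sequence: Quinn < Wren; Wren < Ava; Ava < Jomo; Jomo < Ravi; Ravi < Sam; Sam < Juno.
Chaining these gives Quinn < Wren < Ava < Jomo < Ravi < Sam < Juno.
So Quinn < Juno; Juno is the higher of the two.

Juno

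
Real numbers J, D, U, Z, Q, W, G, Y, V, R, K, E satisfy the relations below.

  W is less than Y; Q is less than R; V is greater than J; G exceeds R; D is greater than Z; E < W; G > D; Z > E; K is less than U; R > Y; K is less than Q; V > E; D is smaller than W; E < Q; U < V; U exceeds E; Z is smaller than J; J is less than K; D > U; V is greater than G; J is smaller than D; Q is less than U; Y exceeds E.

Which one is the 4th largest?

Piecing the relations together gives one ordering: E < Z < J < K < Q < U < D < W < Y < R < G < V.
The 4th largest is Y.

Y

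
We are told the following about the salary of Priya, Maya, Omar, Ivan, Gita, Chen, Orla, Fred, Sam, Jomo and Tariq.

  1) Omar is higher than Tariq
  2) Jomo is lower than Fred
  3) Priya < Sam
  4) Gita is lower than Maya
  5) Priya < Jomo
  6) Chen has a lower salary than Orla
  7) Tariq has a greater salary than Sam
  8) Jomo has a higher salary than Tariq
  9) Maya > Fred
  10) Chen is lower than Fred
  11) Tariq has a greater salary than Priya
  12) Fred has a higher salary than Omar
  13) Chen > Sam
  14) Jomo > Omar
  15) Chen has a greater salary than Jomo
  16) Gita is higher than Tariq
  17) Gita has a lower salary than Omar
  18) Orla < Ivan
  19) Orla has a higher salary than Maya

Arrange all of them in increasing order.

Nothing is placed below Priya, so it is least; from there Priya < Sam; Sam < Tariq; Tariq < Gita; Gita < Omar; Omar < Jomo; Jomo < Chen; Chen < Fred; Fred < Maya; Maya < Orla; Orla < Ivan, each given directly.

Priya < Sam < Tariq < Gita < Omar < Jomo < Chen < Fred < Maya < Orla < Ivan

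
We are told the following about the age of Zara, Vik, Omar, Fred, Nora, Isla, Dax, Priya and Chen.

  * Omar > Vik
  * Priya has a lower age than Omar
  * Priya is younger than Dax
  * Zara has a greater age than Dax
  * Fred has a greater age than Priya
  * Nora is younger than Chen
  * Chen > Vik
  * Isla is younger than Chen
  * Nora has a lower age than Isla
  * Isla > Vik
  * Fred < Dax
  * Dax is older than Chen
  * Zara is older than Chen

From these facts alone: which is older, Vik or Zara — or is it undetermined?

Zara

Vik < Isla and Isla < Chen give Vik < Chen.
Then Chen < Dax extends the chain to Dax.
Then Dax < Zara extends the chain to Zara.
So Zara is older.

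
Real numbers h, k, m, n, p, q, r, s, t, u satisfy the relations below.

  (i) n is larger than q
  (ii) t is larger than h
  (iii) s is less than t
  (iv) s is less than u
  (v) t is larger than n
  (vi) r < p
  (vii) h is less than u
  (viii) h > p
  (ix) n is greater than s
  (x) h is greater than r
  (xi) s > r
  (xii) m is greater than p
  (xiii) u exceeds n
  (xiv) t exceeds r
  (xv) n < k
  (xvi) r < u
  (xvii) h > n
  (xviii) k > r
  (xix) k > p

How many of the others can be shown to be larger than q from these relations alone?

Directly above q: n.
One step further: k, h, u, t (5 so far).
No other element is forced above q by the given relations, so the count is 5.

5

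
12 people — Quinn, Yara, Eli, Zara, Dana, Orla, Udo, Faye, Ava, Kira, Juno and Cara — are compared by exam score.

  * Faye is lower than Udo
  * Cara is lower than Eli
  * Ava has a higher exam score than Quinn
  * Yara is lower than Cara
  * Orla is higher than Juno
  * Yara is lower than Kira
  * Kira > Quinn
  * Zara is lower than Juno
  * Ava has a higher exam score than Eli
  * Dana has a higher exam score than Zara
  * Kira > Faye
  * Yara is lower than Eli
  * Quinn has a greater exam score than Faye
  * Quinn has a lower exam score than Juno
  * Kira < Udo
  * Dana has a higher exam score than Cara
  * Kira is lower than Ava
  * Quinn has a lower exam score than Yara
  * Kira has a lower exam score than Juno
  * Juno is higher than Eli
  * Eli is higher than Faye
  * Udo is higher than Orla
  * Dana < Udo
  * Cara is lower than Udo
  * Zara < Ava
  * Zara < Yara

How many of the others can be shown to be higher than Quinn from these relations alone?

Directly above Quinn: Yara, Kira, Juno, Ava.
One step further: Cara, Eli, Orla, Udo (8 so far).
One step further: Dana (9 so far).
No other element is forced above Quinn by the given relations, so the count is 9.

9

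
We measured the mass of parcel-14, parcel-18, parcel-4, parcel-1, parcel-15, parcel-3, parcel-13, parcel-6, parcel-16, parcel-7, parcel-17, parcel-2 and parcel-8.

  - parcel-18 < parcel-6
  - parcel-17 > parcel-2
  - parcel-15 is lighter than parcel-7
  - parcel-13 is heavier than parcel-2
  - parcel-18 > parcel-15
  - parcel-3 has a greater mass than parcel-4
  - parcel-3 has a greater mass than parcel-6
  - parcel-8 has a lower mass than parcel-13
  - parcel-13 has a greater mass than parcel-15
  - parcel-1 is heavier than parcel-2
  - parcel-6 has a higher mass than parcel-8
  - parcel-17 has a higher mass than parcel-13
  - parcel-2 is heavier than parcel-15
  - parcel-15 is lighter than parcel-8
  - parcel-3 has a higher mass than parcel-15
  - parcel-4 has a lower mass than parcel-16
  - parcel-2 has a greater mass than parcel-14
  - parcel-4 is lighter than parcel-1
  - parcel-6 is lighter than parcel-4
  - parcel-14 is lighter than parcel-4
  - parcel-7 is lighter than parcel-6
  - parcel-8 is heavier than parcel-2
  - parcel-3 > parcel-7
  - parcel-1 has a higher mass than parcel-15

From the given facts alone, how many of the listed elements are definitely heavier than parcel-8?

7

Directly above parcel-8: parcel-6, parcel-13.
One step further: parcel-4, parcel-17, parcel-3 (5 so far).
One step further: parcel-1, parcel-16 (7 so far).
No other element is forced above parcel-8 by the given relations, so the count is 7.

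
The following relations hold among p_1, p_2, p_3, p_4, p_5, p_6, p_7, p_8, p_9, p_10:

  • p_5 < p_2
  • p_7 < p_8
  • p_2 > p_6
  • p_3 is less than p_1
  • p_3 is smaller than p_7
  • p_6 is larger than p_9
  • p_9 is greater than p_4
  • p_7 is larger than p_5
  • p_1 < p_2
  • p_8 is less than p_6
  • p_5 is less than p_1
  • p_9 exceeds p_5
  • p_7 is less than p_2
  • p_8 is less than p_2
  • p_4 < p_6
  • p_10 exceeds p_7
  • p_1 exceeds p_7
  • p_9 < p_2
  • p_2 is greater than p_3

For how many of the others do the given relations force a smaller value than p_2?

8

Directly below p_2: p_3, p_5, p_7, p_8, p_9, p_1, p_6.
One step further: p_4 (8 so far).
Nothing else is reachable below p_2; 8 in all.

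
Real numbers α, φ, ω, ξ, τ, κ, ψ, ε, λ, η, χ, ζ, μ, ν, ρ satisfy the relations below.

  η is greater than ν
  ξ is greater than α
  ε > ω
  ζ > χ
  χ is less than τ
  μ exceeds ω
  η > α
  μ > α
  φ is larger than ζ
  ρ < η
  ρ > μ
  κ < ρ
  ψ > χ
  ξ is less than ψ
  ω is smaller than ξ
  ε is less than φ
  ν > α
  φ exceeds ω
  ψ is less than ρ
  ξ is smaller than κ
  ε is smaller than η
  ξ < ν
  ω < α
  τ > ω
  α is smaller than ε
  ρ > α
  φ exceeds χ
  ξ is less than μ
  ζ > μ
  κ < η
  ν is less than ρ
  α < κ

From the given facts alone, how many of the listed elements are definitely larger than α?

The elements the relations force above α are ξ, ε, ν, κ, μ, ψ, ζ, ρ, η, φ — no chain reaches any other.
That is 10.

10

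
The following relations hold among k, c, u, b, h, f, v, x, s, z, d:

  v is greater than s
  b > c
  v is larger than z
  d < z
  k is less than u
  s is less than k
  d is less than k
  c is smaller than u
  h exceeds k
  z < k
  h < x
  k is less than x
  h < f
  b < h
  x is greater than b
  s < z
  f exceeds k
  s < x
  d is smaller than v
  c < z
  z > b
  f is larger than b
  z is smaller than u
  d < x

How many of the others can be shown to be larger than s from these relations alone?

Directly above s: z, k, v, x.
One step further: h, u, f (7 so far).
Nothing else is reachable above s; 7 in all.

7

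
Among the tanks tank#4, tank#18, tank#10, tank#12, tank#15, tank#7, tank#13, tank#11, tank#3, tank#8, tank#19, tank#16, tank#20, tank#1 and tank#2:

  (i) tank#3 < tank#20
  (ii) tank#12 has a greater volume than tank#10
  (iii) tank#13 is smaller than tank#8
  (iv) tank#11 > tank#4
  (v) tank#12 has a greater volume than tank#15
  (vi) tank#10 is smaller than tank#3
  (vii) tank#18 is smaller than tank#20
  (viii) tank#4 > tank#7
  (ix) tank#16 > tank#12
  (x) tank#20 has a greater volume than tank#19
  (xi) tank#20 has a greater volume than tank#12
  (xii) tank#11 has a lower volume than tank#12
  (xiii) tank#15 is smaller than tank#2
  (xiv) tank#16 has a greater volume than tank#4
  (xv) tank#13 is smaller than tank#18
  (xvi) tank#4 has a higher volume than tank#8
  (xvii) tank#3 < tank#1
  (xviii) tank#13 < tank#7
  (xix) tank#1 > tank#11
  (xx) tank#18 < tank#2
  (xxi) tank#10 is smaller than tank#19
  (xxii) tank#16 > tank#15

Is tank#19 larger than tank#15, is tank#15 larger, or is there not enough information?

undetermined

Following every chain through tank#15: above tank#15 we get tank#2, tank#12, tank#16, tank#20.
tank#19 is not reached, and no chain runs the other way from tank#19 to tank#15.
So the given relations leave the order of tank#15 and tank#19 undetermined.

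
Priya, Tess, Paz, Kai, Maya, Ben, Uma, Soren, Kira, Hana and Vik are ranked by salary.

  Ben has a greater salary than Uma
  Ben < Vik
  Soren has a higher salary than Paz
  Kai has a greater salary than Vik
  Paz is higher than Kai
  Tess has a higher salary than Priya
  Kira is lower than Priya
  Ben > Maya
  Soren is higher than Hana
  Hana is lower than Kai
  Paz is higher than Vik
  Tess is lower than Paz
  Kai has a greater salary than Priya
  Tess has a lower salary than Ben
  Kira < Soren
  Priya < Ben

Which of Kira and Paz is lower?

Kira

Chaining the given relations: Kira < Priya < Tess < Ben < Vik < Kai < Paz.
So Kira < Paz; Kira is the lower of the two.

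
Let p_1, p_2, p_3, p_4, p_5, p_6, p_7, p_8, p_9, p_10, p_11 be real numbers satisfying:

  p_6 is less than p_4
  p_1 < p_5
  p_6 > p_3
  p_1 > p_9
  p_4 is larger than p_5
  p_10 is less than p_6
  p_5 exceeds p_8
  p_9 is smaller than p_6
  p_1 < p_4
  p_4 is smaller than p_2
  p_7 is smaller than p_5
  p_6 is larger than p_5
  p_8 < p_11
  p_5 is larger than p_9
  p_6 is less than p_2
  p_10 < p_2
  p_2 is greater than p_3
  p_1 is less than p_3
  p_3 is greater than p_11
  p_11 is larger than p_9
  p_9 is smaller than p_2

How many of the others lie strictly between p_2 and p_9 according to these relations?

Chaining upward from p_9 reaches: p_1, p_11, p_3, p_5, p_6, p_4.
Chaining downward from p_2 reaches: p_10, p_8, p_1, p_7, p_11, p_3, p_5, p_6, p_4.
Strictly between p_9 and p_2 are those in both lists: p_1, p_11, p_3, p_5, p_6, p_4 — 6 elements.

6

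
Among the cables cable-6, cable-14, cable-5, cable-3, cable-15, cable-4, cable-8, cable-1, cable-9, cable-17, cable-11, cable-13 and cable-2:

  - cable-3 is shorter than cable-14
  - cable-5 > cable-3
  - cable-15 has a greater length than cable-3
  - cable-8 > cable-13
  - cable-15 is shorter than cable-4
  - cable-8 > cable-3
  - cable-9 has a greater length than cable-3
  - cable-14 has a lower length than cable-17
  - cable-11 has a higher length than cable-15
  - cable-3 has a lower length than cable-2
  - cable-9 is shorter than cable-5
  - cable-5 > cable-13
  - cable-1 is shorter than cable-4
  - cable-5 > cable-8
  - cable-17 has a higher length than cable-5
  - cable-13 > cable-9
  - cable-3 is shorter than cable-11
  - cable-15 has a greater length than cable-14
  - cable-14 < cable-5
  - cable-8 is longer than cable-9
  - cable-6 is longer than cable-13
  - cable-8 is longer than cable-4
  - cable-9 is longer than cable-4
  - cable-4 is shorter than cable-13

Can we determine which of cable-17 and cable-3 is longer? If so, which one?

cable-17

cable-3 < cable-14 and cable-14 < cable-15 give cable-3 < cable-15.
With cable-15 < cable-4: cable-3 < cable-14 < cable-15 < cable-4.
Then cable-4 < cable-9 extends the chain to cable-9.
With cable-9 < cable-13: cable-3 < cable-14 < cable-15 < cable-4 < cable-9 < cable-13.
With cable-13 < cable-8: cable-3 < cable-14 < cable-15 < cable-4 < cable-9 < cable-13 < cable-8.
With cable-8 < cable-5: cable-3 < cable-14 < cable-15 < cable-4 < cable-9 < cable-13 < cable-8 < cable-5.
With cable-5 < cable-17: cable-3 < cable-14 < cable-15 < cable-4 < cable-9 < cable-13 < cable-8 < cable-5 < cable-17.
So cable-17 is longer.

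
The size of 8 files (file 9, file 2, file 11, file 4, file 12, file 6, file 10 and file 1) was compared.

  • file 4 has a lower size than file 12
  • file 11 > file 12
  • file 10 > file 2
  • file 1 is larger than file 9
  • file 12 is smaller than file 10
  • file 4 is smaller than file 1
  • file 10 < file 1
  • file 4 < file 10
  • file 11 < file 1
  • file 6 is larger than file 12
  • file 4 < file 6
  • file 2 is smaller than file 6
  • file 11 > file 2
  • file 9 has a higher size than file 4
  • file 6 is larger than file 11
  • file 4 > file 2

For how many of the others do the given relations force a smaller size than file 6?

4

From file 6 the given relations immediately reach file 2, file 4, file 12, file 11.
No other element is forced below file 6 by the given relations, so the count is 4.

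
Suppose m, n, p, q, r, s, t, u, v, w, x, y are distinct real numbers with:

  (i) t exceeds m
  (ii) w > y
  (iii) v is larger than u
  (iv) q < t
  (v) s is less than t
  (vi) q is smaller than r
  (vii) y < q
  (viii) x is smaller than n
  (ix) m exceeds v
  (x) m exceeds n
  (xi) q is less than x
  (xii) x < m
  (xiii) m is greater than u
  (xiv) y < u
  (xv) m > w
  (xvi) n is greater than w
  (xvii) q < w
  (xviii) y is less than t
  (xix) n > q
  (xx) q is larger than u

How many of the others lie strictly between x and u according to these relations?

The relations place u below x. An element lies strictly between them when it is forced above u and also forced below x.
Above u: {v, q, w, r, n, m, t}. Below x: {y, q}.
Intersection: {q} — 1.

1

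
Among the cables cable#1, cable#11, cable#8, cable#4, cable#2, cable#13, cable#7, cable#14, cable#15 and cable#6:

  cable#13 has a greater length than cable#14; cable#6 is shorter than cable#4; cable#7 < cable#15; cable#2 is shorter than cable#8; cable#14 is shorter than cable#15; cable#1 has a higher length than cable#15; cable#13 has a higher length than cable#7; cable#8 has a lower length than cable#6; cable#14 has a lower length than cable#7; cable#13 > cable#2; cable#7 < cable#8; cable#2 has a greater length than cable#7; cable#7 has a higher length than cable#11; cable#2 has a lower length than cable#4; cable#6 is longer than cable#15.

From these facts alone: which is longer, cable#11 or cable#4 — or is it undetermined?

cable#11 < cable#7 < cable#2 < cable#8 < cable#6 < cable#4, by transitivity through cable#7, cable#2, cable#8, cable#6.
So cable#4 is longer.

cable#4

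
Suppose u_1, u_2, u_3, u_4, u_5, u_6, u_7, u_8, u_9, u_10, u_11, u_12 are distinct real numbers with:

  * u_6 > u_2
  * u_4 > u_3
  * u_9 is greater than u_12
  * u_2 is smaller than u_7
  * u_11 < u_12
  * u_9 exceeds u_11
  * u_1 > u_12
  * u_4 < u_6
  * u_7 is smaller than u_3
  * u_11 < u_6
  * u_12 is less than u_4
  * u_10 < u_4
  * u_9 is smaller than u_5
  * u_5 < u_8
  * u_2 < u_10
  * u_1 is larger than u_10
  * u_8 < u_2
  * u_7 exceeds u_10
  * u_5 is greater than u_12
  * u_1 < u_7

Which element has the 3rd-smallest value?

Chaining the given pairs: u_11 < u_12 < u_9 < u_5 < u_8 < u_2 < u_10 < u_1 < u_7 < u_3 < u_4 < u_6.
The 3rd smallest is u_9.

u_9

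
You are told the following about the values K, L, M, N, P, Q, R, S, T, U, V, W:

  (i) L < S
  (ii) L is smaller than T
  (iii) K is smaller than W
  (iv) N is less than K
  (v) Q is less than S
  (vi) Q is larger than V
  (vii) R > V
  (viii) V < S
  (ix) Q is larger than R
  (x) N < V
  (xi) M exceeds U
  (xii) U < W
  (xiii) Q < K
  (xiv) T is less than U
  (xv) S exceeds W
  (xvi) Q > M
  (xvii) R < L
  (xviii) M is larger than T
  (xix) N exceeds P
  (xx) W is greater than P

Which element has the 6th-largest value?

U

The consecutive relations fix a unique order: P < N < V < R < L < T < U < M < Q < K < W < S.
The 6th largest is U.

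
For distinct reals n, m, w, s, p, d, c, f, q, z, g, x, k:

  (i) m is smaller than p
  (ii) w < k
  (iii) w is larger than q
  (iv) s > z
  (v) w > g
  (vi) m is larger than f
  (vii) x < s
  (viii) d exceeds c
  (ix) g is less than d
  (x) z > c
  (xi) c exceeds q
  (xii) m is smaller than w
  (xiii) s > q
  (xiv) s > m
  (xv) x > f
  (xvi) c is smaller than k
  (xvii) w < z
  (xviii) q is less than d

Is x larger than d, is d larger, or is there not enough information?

Following every chain through x: above x we get s; below x we get f.
d is not reached, and no chain runs the other way from d to x.
So the given relations leave the order of x and d undetermined.

undetermined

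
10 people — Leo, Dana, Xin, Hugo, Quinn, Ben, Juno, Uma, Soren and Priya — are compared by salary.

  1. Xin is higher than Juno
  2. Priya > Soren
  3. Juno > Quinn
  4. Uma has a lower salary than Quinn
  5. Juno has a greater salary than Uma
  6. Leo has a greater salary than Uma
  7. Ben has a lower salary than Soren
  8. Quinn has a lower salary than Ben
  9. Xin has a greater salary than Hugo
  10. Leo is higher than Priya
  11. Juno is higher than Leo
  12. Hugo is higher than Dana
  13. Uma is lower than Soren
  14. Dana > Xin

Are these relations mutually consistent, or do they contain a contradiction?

inconsistent

We have Hugo < Xin stated directly, yet also Xin < Dana < Hugo by chaining the others — so Xin < Hugo. Contradiction.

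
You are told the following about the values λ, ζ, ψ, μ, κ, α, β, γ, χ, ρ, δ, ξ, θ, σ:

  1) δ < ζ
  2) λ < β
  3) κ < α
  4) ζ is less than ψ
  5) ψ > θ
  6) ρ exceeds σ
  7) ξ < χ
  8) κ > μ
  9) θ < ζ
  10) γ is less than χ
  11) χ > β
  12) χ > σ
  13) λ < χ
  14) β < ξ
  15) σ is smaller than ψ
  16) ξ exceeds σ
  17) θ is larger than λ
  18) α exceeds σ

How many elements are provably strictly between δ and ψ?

Chaining upward from δ reaches: ζ.
Chaining downward from ψ reaches: σ, λ, θ, ζ.
Strictly between δ and ψ are those in both lists: ζ — 1 element.

1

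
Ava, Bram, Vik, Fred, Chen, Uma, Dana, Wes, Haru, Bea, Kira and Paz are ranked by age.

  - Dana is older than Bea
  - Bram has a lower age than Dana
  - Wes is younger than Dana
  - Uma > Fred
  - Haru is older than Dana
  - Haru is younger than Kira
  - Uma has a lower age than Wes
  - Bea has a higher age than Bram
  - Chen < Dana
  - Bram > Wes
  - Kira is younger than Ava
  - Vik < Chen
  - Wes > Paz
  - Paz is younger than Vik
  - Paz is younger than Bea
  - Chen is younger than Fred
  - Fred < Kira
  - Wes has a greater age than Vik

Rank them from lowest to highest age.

Paz < Vik < Chen < Fred < Uma < Wes < Bram < Bea < Dana < Haru < Kira < Ava

Each adjacent pair is fixed by a given relation: Paz < Vik; Vik < Chen; Chen < Fred; Fred < Uma; Uma < Wes; Wes < Bram; Bram < Bea; Bea < Dana; Dana < Haru; Haru < Kira; Kira < Ava. Chaining them end to end gives the full order.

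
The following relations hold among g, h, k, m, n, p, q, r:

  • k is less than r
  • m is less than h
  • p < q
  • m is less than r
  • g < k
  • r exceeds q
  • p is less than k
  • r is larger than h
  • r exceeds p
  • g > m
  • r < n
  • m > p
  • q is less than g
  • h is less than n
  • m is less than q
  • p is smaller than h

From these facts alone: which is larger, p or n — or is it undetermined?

n

The relevant relations are p < m; m < g; g < k; k < r; r < n.
Together: p < m < g < k < r < n.
So n is larger.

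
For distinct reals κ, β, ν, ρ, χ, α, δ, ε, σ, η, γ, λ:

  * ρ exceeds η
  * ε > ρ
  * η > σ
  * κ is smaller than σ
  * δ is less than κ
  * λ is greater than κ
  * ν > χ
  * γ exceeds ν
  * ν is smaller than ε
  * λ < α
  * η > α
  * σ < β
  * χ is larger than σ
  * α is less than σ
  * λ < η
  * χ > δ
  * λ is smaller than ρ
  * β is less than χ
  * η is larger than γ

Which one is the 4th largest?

Chaining the given pairs: δ < κ < λ < α < σ < β < χ < ν < γ < η < ρ < ε.
The 4th largest is γ.

γ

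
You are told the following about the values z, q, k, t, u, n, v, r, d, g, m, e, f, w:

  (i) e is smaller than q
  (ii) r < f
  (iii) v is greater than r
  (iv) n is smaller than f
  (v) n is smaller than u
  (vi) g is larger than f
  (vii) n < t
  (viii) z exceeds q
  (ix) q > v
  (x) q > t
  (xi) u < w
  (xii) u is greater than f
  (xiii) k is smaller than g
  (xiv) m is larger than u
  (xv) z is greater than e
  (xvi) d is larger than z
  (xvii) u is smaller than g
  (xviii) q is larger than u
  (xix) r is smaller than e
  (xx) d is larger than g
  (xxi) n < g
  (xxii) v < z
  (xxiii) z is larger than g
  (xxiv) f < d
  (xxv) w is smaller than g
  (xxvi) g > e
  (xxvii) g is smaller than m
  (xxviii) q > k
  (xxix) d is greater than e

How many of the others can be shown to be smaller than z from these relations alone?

From z the given relations immediately reach e, g, v, q.
From those, r, n, f, u, k, w, t — 11 in total.
Nothing else is reachable below z; 11 in all.

11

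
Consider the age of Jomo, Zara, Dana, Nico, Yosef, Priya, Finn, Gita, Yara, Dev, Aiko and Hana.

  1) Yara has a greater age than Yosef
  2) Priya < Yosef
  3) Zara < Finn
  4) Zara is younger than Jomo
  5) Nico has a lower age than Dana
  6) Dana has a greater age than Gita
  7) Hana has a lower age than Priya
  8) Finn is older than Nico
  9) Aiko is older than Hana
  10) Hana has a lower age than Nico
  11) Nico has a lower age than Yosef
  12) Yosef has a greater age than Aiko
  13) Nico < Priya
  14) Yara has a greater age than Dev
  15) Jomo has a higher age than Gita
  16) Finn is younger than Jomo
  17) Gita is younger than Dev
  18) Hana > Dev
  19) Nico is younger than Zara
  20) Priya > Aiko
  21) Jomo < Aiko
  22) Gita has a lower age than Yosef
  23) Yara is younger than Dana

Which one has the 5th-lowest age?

Zara

Chaining the given pairs: Gita < Dev < Hana < Nico < Zara < Finn < Jomo < Aiko < Priya < Yosef < Yara < Dana.
The 5th smallest is Zara.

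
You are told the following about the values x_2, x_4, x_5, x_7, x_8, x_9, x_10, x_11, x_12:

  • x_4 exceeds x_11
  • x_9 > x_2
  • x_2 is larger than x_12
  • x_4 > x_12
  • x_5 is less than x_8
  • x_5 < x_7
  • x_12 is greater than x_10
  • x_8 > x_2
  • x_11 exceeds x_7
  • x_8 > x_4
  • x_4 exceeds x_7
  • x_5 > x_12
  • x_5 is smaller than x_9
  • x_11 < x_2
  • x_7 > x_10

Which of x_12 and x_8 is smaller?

x_12

x_12 < x_5 and x_5 < x_7 give x_12 < x_7.
Then x_7 < x_11 extends the chain to x_11.
With x_11 < x_4: x_12 < x_5 < x_7 < x_11 < x_4.
Then x_4 < x_8 extends the chain to x_8.
So x_12 < x_8; x_12 is the smaller of the two.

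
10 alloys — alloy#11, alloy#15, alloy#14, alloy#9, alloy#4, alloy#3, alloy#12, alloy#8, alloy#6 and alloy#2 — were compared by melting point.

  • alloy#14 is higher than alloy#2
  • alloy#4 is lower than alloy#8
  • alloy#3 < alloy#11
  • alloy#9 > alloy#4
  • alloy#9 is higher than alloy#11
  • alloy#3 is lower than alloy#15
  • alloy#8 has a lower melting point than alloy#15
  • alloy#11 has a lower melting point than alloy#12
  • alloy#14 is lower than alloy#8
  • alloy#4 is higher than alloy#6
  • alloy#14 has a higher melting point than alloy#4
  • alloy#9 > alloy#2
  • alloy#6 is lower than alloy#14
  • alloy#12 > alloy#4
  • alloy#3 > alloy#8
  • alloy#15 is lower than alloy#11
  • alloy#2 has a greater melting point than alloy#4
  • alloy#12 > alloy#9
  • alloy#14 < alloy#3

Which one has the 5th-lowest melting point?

alloy#8

The consecutive relations fix a unique order: alloy#6 < alloy#4 < alloy#2 < alloy#14 < alloy#8 < alloy#3 < alloy#15 < alloy#11 < alloy#9 < alloy#12.
The 5th smallest is alloy#8.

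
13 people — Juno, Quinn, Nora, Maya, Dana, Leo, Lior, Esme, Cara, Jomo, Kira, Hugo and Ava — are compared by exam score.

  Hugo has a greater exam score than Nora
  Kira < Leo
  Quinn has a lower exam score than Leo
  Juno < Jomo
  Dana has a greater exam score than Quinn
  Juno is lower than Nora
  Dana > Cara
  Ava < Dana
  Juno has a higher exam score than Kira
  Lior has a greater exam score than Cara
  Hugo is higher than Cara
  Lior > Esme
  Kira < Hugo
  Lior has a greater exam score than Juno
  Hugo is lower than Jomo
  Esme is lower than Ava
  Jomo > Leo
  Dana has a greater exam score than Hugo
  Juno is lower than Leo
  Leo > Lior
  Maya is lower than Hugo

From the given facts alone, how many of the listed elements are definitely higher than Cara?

The elements the relations force above Cara are Hugo, Lior, Dana, Leo, Jomo — no chain reaches any other.
That is 5.

5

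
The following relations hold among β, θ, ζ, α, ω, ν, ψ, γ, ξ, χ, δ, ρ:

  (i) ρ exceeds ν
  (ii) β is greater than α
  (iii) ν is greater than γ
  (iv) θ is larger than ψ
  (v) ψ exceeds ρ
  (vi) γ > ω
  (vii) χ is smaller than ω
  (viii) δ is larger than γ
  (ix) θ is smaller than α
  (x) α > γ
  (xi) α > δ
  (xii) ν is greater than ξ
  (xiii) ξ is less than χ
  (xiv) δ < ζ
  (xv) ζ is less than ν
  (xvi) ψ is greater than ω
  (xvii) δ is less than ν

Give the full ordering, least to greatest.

ξ < χ < ω < γ < δ < ζ < ν < ρ < ψ < θ < α < β

The consecutive links are each given: ξ < χ; χ < ω; ω < γ; γ < δ; δ < ζ; ζ < ν; ν < ρ; ρ < ψ; ψ < θ; θ < α; α < β.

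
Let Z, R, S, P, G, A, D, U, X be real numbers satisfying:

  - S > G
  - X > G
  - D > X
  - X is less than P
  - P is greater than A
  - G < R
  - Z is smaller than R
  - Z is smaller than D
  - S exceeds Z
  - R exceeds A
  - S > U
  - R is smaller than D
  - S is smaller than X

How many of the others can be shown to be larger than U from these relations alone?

4

The elements the relations force above U are S, X, P, D — no chain reaches any other.
That is 4.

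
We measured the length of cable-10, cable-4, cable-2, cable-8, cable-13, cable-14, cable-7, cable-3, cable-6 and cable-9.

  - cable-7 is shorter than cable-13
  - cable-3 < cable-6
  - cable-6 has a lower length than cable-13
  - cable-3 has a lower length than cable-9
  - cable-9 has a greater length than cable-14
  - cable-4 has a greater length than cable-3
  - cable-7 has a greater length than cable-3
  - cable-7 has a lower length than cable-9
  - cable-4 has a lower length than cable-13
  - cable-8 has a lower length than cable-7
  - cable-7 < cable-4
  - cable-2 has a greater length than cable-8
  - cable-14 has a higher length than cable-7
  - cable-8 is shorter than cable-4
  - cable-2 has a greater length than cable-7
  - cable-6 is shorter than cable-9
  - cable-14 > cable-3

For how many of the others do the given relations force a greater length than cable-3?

Directly above cable-3: cable-7, cable-6, cable-14, cable-9, cable-4.
One step further: cable-2, cable-13 (7 so far).
Nothing else is reachable above cable-3; 7 in all.

7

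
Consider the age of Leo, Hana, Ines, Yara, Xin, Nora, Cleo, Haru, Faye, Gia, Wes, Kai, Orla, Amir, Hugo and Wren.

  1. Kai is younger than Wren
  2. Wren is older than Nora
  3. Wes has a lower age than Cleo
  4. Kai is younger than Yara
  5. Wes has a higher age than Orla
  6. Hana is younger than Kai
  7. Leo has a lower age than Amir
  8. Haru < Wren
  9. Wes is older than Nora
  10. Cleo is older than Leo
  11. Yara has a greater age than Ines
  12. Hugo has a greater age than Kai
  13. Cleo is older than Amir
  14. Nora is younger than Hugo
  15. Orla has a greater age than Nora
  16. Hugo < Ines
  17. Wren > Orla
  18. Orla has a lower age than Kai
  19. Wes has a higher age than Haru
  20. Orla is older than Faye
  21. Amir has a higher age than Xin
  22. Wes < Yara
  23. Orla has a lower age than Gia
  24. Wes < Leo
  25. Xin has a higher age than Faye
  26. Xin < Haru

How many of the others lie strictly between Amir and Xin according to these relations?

3

Chaining upward from Xin reaches: Haru, Wes, Leo, Wren, Yara, Cleo.
Chaining downward from Amir reaches: Nora, Faye, Orla, Haru, Wes, Leo.
Strictly between Xin and Amir are those in both lists: Haru, Wes, Leo — 3 elements.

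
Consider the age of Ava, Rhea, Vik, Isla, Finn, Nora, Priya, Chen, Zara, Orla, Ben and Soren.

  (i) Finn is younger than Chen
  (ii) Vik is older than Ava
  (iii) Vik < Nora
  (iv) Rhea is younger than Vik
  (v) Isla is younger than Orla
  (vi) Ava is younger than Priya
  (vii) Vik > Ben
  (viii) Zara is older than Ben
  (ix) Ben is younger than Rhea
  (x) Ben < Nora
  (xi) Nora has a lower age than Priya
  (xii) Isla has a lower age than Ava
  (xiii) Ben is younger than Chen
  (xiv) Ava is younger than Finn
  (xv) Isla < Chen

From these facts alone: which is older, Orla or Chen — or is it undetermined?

undetermined

Following every chain through Orla: below Orla we get Isla.
Chen is not reached, and no chain runs the other way from Chen to Orla.
So the given relations leave the order of Orla and Chen undetermined.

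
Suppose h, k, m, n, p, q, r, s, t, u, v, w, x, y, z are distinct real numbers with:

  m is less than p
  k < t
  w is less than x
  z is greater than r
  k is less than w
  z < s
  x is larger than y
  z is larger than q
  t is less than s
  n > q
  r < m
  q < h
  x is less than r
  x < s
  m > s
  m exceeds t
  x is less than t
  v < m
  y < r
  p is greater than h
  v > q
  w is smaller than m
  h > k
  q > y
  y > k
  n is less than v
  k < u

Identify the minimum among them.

Chaining upward from k: directly above it, w, y, h, t, u; then q, x, r, s, m, p; then n, v, z.
That covers every other element, and nothing is given below k, so k is the minimum.

k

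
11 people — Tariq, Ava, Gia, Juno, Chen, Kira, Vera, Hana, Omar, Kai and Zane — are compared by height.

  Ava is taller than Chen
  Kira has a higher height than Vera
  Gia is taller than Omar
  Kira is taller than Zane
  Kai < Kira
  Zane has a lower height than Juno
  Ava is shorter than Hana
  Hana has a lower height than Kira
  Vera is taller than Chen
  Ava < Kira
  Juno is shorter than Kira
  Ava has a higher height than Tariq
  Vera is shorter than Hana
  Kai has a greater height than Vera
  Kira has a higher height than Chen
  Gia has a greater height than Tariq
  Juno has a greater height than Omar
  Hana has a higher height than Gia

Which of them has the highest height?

Chaining downward from Kira: directly below it, Chen, Vera, Ava, Kai, Zane, Hana, Juno; then Tariq, Omar, Gia.
That covers every other element, and nothing is given above Kira, so Kira is the highest height.

Kira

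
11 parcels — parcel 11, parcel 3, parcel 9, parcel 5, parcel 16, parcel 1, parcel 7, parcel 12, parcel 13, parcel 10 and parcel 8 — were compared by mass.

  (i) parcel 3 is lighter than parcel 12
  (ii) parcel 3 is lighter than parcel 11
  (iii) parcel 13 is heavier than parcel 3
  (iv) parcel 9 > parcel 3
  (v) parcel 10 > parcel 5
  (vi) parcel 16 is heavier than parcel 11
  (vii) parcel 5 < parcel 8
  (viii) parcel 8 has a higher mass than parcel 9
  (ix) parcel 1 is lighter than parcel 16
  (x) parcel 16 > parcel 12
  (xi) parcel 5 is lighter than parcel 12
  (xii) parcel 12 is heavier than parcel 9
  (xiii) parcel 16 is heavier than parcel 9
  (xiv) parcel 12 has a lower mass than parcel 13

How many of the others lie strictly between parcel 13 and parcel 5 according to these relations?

The relations place parcel 5 below parcel 13. An element lies strictly between them when it is forced above parcel 5 and also forced below parcel 13.
Above parcel 5: {parcel 10, parcel 8, parcel 12, parcel 16}. Below parcel 13: {parcel 3, parcel 9, parcel 12}.
Intersection: {parcel 12} — 1.

1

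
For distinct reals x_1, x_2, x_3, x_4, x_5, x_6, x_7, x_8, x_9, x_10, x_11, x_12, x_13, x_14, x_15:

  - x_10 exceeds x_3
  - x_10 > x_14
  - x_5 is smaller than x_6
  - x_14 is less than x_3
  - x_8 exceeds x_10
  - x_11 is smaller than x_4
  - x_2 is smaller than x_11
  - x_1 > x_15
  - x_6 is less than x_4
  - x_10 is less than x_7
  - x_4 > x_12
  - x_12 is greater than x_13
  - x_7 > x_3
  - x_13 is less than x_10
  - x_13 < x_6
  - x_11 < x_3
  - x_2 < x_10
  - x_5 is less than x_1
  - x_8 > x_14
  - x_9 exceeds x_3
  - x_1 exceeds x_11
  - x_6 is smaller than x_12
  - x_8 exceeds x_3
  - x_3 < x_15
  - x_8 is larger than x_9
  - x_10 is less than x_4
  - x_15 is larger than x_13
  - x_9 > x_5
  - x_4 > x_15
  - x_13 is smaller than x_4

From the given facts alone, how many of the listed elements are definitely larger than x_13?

From x_13 the given relations immediately reach x_10, x_15, x_6, x_12, x_4.
From those, x_1, x_7, x_8 — 8 in total.
Nothing else is reachable above x_13; 8 in all.

8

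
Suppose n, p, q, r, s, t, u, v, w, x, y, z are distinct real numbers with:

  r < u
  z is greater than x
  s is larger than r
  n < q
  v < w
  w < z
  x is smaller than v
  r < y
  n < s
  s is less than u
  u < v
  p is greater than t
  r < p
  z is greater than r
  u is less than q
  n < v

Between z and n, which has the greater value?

z

n < s and s < u give n < u.
Then u < v extends the chain to v.
With v < w: n < s < u < v < w.
Then w < z extends the chain to z.
So n < z; z is the larger of the two.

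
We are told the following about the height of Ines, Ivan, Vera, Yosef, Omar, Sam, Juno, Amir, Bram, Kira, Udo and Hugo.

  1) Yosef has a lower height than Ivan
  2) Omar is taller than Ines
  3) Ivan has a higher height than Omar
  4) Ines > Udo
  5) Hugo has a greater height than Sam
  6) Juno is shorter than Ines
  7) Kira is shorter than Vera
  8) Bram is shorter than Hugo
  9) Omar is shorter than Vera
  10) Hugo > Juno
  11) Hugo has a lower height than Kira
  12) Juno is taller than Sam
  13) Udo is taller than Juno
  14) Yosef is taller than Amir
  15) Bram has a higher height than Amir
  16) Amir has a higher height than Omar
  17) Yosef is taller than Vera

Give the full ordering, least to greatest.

Sam < Juno < Udo < Ines < Omar < Amir < Bram < Hugo < Kira < Vera < Yosef < Ivan

The consecutive links are each given: Sam < Juno; Juno < Udo; Udo < Ines; Ines < Omar; Omar < Amir; Amir < Bram; Bram < Hugo; Hugo < Kira; Kira < Vera; Vera < Yosef; Yosef < Ivan.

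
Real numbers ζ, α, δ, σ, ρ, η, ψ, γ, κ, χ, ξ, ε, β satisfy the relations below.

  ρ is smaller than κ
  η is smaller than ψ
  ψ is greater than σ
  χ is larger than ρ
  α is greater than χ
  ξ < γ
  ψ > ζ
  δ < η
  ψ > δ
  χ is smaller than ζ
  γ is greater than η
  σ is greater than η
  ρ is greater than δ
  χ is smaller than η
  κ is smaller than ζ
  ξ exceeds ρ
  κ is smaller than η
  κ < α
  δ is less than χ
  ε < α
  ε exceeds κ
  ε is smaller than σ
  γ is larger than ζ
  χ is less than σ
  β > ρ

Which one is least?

δ

ρ is not least since δ < ρ; β is not least since ρ < β; κ is not least since ρ < κ; ε is not least since κ < ε; χ is not least since δ < χ; ζ is not least since χ < ζ; η is not least since κ < η; ξ is not least since ρ < ξ; σ is not least since ε < σ; γ is not least since η < γ; ψ is not least since σ < ψ; α is not least since ε < α.
Only δ has nothing below it, so δ is the least.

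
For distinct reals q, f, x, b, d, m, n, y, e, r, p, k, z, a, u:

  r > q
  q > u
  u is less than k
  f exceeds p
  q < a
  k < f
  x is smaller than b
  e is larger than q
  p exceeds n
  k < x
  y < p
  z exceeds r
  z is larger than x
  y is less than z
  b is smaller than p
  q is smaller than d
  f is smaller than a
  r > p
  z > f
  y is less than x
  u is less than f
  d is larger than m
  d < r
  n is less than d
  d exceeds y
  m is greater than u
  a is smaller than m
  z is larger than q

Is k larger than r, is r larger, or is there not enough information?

r

Link the given pairs in sequence: k < x; x < b; b < p; p < f; f < a; a < m; m < d; d < r.
Chaining these gives k < x < b < p < f < a < m < d < r.
So r is larger.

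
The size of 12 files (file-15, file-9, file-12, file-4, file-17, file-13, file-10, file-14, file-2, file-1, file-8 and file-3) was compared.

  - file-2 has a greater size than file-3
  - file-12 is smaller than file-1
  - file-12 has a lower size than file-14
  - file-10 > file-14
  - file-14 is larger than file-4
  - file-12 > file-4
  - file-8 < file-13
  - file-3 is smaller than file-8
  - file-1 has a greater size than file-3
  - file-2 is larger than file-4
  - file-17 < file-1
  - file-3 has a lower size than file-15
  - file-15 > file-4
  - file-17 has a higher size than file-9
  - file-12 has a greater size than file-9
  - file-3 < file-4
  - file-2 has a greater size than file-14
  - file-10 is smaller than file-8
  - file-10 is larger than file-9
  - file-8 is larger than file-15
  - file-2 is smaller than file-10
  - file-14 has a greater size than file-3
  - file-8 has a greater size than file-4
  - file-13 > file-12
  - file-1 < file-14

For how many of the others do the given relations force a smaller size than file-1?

Directly below file-1: file-17, file-3, file-12.
One step further: file-9, file-4 (5 so far).
No other element is forced below file-1 by the given relations, so the count is 5.

5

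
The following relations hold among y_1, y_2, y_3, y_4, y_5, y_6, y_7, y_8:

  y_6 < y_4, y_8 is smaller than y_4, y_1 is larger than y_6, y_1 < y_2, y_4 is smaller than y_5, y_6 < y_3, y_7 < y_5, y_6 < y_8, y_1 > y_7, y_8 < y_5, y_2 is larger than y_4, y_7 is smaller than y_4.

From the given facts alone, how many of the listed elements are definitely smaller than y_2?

From y_2 the given relations immediately reach y_1, y_4.
From those, y_6, y_7, y_8 — 5 in total.
Nothing else is reachable below y_2; 5 in all.

5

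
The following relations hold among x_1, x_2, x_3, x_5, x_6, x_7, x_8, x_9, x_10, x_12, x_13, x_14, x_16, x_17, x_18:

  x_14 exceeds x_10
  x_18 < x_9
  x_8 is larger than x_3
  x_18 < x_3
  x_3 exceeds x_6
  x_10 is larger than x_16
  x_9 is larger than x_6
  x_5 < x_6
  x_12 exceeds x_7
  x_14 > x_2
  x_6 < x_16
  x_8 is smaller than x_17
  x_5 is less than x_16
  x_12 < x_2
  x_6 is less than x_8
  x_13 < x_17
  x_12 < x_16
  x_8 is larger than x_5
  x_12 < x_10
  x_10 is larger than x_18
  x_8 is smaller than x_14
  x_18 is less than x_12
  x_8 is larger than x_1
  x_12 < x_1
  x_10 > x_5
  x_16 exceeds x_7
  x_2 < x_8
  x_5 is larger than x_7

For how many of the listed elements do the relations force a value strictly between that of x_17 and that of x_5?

The relations place x_5 below x_17. An element lies strictly between them when it is forced above x_5 and also forced below x_17.
Above x_5: {x_6, x_3, x_16, x_8, x_10, x_14, x_9}. Below x_17: {x_18, x_7, x_13, x_12, x_2, x_6, x_3, x_1, x_8}.
Intersection: {x_6, x_3, x_8} — 3.

3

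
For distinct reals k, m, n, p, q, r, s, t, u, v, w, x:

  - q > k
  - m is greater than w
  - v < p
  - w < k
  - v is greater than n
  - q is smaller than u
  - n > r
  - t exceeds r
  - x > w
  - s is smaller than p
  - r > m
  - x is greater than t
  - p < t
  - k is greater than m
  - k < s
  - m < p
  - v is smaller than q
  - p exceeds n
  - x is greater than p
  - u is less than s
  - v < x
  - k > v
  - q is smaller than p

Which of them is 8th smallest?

u

Piecing the relations together gives one ordering: w < m < r < n < v < k < q < u < s < p < t < x.
The 8th smallest is u.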